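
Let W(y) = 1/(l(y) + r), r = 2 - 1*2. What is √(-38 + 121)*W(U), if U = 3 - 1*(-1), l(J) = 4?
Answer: √83/4 ≈ 2.2776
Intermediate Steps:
r = 0 (r = 2 - 2 = 0)
U = 4 (U = 3 + 1 = 4)
W(y) = ¼ (W(y) = 1/(4 + 0) = 1/4 = ¼)
√(-38 + 121)*W(U) = √(-38 + 121)*(¼) = √83*(¼) = √83/4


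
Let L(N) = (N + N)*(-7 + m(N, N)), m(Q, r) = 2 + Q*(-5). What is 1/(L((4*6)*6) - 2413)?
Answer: -1/211213 ≈ -4.7346e-6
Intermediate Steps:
m(Q, r) = 2 - 5*Q
L(N) = 2*N*(-5 - 5*N) (L(N) = (N + N)*(-7 + (2 - 5*N)) = (2*N)*(-5 - 5*N) = 2*N*(-5 - 5*N))
1/(L((4*6)*6) - 2413) = 1/(-10*(4*6)*6*(1 + (4*6)*6) - 2413) = 1/(-10*24*6*(1 + 24*6) - 2413) = 1/(-10*144*(1 + 144) - 2413) = 1/(-10*144*145 - 2413) = 1/(-208800 - 2413) = 1/(-211213) = -1/211213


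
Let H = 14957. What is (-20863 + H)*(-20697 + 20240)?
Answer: 2699042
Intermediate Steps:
(-20863 + H)*(-20697 + 20240) = (-20863 + 14957)*(-20697 + 20240) = -5906*(-457) = 2699042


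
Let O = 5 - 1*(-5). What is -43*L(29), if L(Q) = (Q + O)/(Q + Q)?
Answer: -1677/58 ≈ -28.914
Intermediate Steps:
O = 10 (O = 5 + 5 = 10)
L(Q) = (10 + Q)/(2*Q) (L(Q) = (Q + 10)/(Q + Q) = (10 + Q)/((2*Q)) = (10 + Q)*(1/(2*Q)) = (10 + Q)/(2*Q))
-43*L(29) = -43*(10 + 29)/(2*29) = -43*39/(2*29) = -43*39/58 = -1677/58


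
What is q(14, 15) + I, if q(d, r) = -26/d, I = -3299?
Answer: -23106/7 ≈ -3300.9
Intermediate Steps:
q(14, 15) + I = -26/14 - 3299 = -26*1/14 - 3299 = -13/7 - 3299 = -23106/7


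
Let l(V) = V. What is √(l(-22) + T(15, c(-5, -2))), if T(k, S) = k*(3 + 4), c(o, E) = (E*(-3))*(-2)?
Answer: √83 ≈ 9.1104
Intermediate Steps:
c(o, E) = 6*E (c(o, E) = -3*E*(-2) = 6*E)
T(k, S) = 7*k (T(k, S) = k*7 = 7*k)
√(l(-22) + T(15, c(-5, -2))) = √(-22 + 7*15) = √(-22 + 105) = √83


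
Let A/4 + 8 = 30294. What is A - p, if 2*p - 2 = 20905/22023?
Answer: 5335843673/44046 ≈ 1.2114e+5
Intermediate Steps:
p = 64951/44046 (p = 1 + (20905/22023)/2 = 1 + (20905*(1/22023))/2 = 1 + (½)*(20905/22023) = 1 + 20905/44046 = 64951/44046 ≈ 1.4746)
A = 121144 (A = -32 + 4*30294 = -32 + 121176 = 121144)
A - p = 121144 - 1*64951/44046 = 121144 - 64951/44046 = 5335843673/44046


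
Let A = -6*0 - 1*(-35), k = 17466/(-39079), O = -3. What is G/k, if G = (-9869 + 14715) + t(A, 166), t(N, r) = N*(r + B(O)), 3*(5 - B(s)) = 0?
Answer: -423264649/17466 ≈ -24234.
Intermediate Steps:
B(s) = 5 (B(s) = 5 - ⅓*0 = 5 + 0 = 5)
k = -17466/39079 (k = 17466*(-1/39079) = -17466/39079 ≈ -0.44694)
A = 35 (A = 0 + 35 = 35)
t(N, r) = N*(5 + r) (t(N, r) = N*(r + 5) = N*(5 + r))
G = 10831 (G = (-9869 + 14715) + 35*(5 + 166) = 4846 + 35*171 = 4846 + 5985 = 10831)
G/k = 10831/(-17466/39079) = 10831*(-39079/17466) = -423264649/17466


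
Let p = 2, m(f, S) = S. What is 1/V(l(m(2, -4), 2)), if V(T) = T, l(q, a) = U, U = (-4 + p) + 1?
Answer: -1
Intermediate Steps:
U = -1 (U = (-4 + 2) + 1 = -2 + 1 = -1)
l(q, a) = -1
1/V(l(m(2, -4), 2)) = 1/(-1) = -1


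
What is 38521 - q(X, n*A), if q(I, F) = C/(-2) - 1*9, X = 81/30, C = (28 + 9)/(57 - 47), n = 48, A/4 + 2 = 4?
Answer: 770637/20 ≈ 38532.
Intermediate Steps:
A = 8 (A = -8 + 4*4 = -8 + 16 = 8)
C = 37/10 ≈ 3.7000
X = 27/10 (X = 81*(1/30) = 27/10 ≈ 2.7000)
q(I, F) = -217/20 (q(I, F) = (37/10)/(-2) - 1*9 = (37/10)*(-1/2) - 9 = -37/20 - 9 = -217/20)
38521 - q(X, n*A) = 38521 - 1*(-217/20) = 38521 + 217/20 = 770637/20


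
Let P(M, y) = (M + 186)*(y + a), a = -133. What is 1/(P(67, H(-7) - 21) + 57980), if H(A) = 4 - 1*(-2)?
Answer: 1/20536 ≈ 4.8695e-5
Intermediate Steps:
H(A) = 6 (H(A) = 4 + 2 = 6)
P(M, y) = (-133 + y)*(186 + M) (P(M, y) = (M + 186)*(y - 133) = (186 + M)*(-133 + y) = (-133 + y)*(186 + M))
1/(P(67, H(-7) - 21) + 57980) = 1/((-24738 - 133*67 + 186*(6 - 21) + 67*(6 - 21)) + 57980) = 1/((-24738 - 8911 + 186*(-15) + 67*(-15)) + 57980) = 1/((-24738 - 8911 - 2790 - 1005) + 57980) = 1/(-37444 + 57980) = 1/20536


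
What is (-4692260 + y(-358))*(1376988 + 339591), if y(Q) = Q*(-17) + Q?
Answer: -8044802414028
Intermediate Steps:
y(Q) = -16*Q (y(Q) = -17*Q + Q = -16*Q)
(-4692260 + y(-358))*(1376988 + 339591) = (-4692260 - 16*(-358))*(1376988 + 339591) = (-4692260 + 5728)*1716579 = -4686532*1716579 = -8044802414028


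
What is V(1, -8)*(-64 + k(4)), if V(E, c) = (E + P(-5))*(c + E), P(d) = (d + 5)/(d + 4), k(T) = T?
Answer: 420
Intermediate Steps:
P(d) = (5 + d)/(4 + d)
V(E, c) = E*(E + c) (V(E, c) = (E + (5 - 5)/(4 - 5))*(c + E) = (E + 0/(-1))*(E + c) = (E - 1*0)*(E + c) = (E + 0)*(E + c) = E*(E + c))
V(1, -8)*(-64 + k(4)) = (1*(1 - 8))*(-64 + 4) = (1*(-7))*(-60) = -7*(-60) = 420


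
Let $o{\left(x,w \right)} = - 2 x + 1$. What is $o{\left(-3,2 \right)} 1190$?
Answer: $8330$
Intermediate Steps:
$o{\left(x,w \right)} = 1 - 2 x$
$o{\left(-3,2 \right)} 1190 = \left(1 - -6\right) 1190 = \left(1 + 6\right) 1190 = 7 \cdot 1190 = 8330$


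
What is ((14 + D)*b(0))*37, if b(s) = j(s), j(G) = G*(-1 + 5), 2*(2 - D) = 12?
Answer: 0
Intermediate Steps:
D = -4 (D = 2 - ½*12 = 2 - 6 = -4)
j(G) = 4*G (j(G) = G*4 = 4*G)
b(s) = 4*s
((14 + D)*b(0))*37 = ((14 - 4)*(4*0))*37 = (10*0)*37 = 0*37 = 0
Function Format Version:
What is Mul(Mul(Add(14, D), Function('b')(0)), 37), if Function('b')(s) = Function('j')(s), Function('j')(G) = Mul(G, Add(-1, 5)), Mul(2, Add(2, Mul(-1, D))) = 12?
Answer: 0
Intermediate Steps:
D = -4 (D = Add(2, Mul(Rational(-1, 2), 12)) = Add(2, -6) = -4)
Function('j')(G) = Mul(4, G) (Function('j')(G) = Mul(G, 4) = Mul(4, G))
Function('b')(s) = Mul(4, s)
Mul(Mul(Add(14, D), Function('b')(0)), 37) = Mul(Mul(Add(14, -4), Mul(4, 0)), 37) = Mul(Mul(10, 0), 37) = Mul(0, 37) = 0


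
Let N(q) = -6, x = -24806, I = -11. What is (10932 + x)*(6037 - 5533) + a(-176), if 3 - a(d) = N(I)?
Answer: -6992487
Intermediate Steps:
a(d) = 9 (a(d) = 3 - 1*(-6) = 3 + 6 = 9)
(10932 + x)*(6037 - 5533) + a(-176) = (10932 - 24806)*(6037 - 5533) + 9 = -13874*504 + 9 = -6992496 + 9 = -6992487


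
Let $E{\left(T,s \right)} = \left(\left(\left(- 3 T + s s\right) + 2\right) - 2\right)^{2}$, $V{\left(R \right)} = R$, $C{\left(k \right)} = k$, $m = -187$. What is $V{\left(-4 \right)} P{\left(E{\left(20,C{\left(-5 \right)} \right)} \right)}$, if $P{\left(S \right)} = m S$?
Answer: $916300$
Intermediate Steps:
$E{\left(T,s \right)} = \left(s^{2} - 3 T\right)^{2}$ ($E{\left(T,s \right)} = \left(\left(\left(- 3 T + s^{2}\right) + 2\right) - 2\right)^{2} = \left(\left(\left(s^{2} - 3 T\right) + 2\right) - 2\right)^{2} = \left(\left(2 + s^{2} - 3 T\right) - 2\right)^{2} = \left(s^{2} - 3 T\right)^{2}$)
$P{\left(S \right)} = - 187 S$
$V{\left(-4 \right)} P{\left(E{\left(20,C{\left(-5 \right)} \right)} \right)} = - 4 \left(- 187 \left(- \left(-5\right)^{2} + 3 \cdot 20\right)^{2}\right) = - 4 \left(- 187 \left(\left(-1\right) 25 + 60\right)^{2}\right) = - 4 \left(- 187 \left(-25 + 60\right)^{2}\right) = - 4 \left(- 187 \cdot 35^{2}\right) = - 4 \left(\left(-187\right) 1225\right) = \left(-4\right) \left(-229075\right) = 916300$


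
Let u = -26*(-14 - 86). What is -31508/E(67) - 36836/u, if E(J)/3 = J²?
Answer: -144497803/8753550 ≈ -16.507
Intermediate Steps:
E(J) = 3*J²
u = 2600 (u = -26*(-100) = 2600)
-31508/E(67) - 36836/u = -31508/(3*67²) - 36836/2600 = -31508/(3*4489) - 36836*1/2600 = -31508/13467 - 9209/650 = -144497803/8753550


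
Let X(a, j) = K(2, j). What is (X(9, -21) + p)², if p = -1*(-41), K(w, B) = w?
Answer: 1849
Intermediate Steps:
X(a, j) = 2
p = 41
(X(9, -21) + p)² = (2 + 41)² = 43² = 1849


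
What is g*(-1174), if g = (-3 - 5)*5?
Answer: 46960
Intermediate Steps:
g = -40 (g = -8*5 = -40)
g*(-1174) = -40*(-1174) = 46960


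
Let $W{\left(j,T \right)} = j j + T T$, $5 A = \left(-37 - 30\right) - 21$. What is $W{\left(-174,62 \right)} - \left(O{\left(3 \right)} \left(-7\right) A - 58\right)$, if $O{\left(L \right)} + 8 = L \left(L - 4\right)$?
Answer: $\frac{177666}{5} \approx 35533.0$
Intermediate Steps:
$A = - \frac{88}{5}$ ($A = \frac{\left(-37 - 30\right) - 21}{5} = \frac{-67 - 21}{5} = \frac{1}{5} \left(-88\right) = - \frac{88}{5} \approx -17.6$)
$O{\left(L \right)} = -8 + L \left(-4 + L\right)$ ($O{\left(L \right)} = -8 + L \left(L - 4\right) = -8 + L \left(-4 + L\right)$)
$W{\left(j,T \right)} = T^{2} + j^{2}$ ($W{\left(j,T \right)} = j^{2} + T^{2} = T^{2} + j^{2}$)
$W{\left(-174,62 \right)} - \left(O{\left(3 \right)} \left(-7\right) A - 58\right) = \left(62^{2} + \left(-174\right)^{2}\right) - \left(\left(-8 + 3^{2} - 12\right) \left(-7\right) \left(- \frac{88}{5}\right) - 58\right) = \left(3844 + 30276\right) - \left(\left(-8 + 9 - 12\right) \left(-7\right) \left(- \frac{88}{5}\right) - 58\right) = 34120 - \left(\left(-11\right) \left(-7\right) \left(- \frac{88}{5}\right) - 58\right) = 34120 - \left(77 \left(- \frac{88}{5}\right) - 58\right) = 34120 - \left(- \frac{6776}{5} - 58\right) = 34120 - - \frac{7066}{5} = 34120 + \frac{7066}{5} = \frac{177666}{5}$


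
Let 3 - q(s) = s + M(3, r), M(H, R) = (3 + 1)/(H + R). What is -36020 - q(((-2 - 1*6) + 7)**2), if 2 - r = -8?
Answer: -468282/13 ≈ -36022.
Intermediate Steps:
r = 10 (r = 2 - 1*(-8) = 2 + 8 = 10)
M(H, R) = 4/(H + R)
q(s) = 35/13 - s (q(s) = 3 - (s + 4/(3 + 10)) = 3 - (s + 4/13) = 3 - (4/13 + s) = 3 + (-4/13 - s) = 35/13 - s)
-36020 - q(((-2 - 1*6) + 7)**2) = -36020 - (35/13 - ((-2 - 1*6) + 7)**2) = -36020 - (35/13 - ((-2 - 6) + 7)**2) = -36020 - (35/13 - (-8 + 7)**2) = -36020 - (35/13 - 1*(-1)**2) = -36020 - (35/13 - 1*1) = -36020 - (35/13 - 1) = -36020 - 1*22/13 = -36020 - 22/13 = -468282/13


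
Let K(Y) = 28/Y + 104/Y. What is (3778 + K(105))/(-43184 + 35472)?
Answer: -66137/134960 ≈ -0.49005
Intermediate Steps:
K(Y) = 132/Y
(3778 + K(105))/(-43184 + 35472) = (3778 + 132/105)/(-43184 + 35472) = (3778 + 132*(1/105))/(-7712) = (3778 + 44/35)*(-1/7712) = (132274/35)*(-1/7712) = -66137/134960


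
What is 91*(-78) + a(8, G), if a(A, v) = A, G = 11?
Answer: -7090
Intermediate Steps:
91*(-78) + a(8, G) = 91*(-78) + 8 = -7098 + 8 = -7090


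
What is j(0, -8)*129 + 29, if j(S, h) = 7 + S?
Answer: 932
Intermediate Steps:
j(0, -8)*129 + 29 = (7 + 0)*129 + 29 = 7*129 + 29 = 903 + 29 = 932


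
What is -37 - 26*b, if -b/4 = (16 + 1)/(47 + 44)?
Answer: -123/7 ≈ -17.571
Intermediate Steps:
b = -68/91 (b = -4*(16 + 1)/(47 + 44) = -68/91 ≈ -0.74725)
-37 - 26*b = -37 - 26*(-68/91) = -37 + 136/7 = -123/7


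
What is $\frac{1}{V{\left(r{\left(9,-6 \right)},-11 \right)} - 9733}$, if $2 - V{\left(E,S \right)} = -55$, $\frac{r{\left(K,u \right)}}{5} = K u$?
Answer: $- \frac{1}{9676} \approx -0.00010335$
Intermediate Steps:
$r{\left(K,u \right)} = 5 K u$
$V{\left(E,S \right)} = 57$ ($V{\left(E,S \right)} = 2 - -55 = 2 + 55 = 57$)
$\frac{1}{V{\left(r{\left(9,-6 \right)},-11 \right)} - 9733} = \frac{1}{57 - 9733} = \frac{1}{-9676} = - \frac{1}{9676}$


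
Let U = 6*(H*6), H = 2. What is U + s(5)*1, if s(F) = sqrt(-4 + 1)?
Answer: 72 + I*sqrt(3) ≈ 72.0 + 1.732*I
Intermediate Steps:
s(F) = I*sqrt(3) (s(F) = sqrt(-3) = I*sqrt(3))
U = 72 (U = 6*(2*6) = 6*12 = 72)
U + s(5)*1 = 72 + (I*sqrt(3))*1 = 72 + I*sqrt(3)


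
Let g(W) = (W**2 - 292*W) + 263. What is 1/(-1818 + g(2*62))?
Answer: -1/22387 ≈ -4.4669e-5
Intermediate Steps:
g(W) = 263 + W**2 - 292*W
1/(-1818 + g(2*62)) = 1/(-1818 + (263 + (2*62)**2 - 584*62)) = 1/(-1818 + (263 + 124**2 - 292*124)) = 1/(-1818 + (263 + 15376 - 36208)) = 1/(-1818 - 20569) = 1/(-22387) = -1/22387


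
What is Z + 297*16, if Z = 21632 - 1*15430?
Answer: 10954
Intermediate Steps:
Z = 6202 (Z = 21632 - 15430 = 6202)
Z + 297*16 = 6202 + 297*16 = 6202 + 4752 = 10954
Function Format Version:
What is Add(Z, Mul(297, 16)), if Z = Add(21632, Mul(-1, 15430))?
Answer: 10954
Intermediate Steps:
Z = 6202 (Z = Add(21632, -15430) = 6202)
Add(Z, Mul(297, 16)) = Add(6202, Mul(297, 16)) = Add(6202, 4752) = 10954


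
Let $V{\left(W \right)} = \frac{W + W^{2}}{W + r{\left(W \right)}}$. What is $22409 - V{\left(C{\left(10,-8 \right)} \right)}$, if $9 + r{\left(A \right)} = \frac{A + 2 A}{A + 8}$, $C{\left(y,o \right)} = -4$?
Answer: $\frac{89639}{4} \approx 22410.0$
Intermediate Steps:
$r{\left(A \right)} = -9 + \frac{3 A}{8 + A}$ ($r{\left(A \right)} = -9 + \frac{A + 2 A}{A + 8} = -9 + \frac{3 A}{8 + A}$)
$V{\left(W \right)} = \frac{W + W^{2}}{W + \frac{6 \left(-12 - W\right)}{8 + W}}$
$22409 - V{\left(C{\left(10,-8 \right)} \right)} = 22409 - - \frac{4 \left(1 - 4\right) \left(8 - 4\right)}{-72 - -24 - 4 \left(8 - 4\right)} = 22409 - \left(-4\right) \frac{1}{-72 + 24 - 16} \left(-3\right) 4 = 22409 - \left(-4\right) \frac{1}{-64} \left(-3\right) 4 = 22409 - \left(-4\right) \left(- \frac{1}{64}\right) \left(-3\right) 4 = 22409 - - \frac{3}{4} = 22409 + \frac{3}{4} = \frac{89639}{4}$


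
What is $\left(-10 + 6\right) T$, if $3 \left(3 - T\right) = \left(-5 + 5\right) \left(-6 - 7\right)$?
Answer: $-12$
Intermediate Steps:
$T = 3$ ($T = 3 - \frac{\left(-5 + 5\right) \left(-6 - 7\right)}{3} = 3 - \frac{0 \left(-13\right)}{3} = 3 - 0 = 3 + 0 = 3$)
$\left(-10 + 6\right) T = \left(-10 + 6\right) 3 = \left(-4\right) 3 = -12$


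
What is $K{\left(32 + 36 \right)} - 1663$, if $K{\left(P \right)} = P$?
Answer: $-1595$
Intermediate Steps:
$K{\left(32 + 36 \right)} - 1663 = \left(32 + 36\right) - 1663 = 68 - 1663 = -1595$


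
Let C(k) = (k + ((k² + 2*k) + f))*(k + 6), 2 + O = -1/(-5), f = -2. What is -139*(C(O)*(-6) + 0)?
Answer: -1821456/125 ≈ -14572.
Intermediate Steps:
O = -9/5 (O = -2 - 1/(-5) = -2 - 1*(-⅕) = -2 + ⅕ = -9/5 ≈ -1.8000)
C(k) = (6 + k)*(-2 + k² + 3*k) (C(k) = (k + ((k² + 2*k) - 2))*(k + 6) = (k + (-2 + k² + 2*k))*(6 + k) = (-2 + k² + 3*k)*(6 + k) = (6 + k)*(-2 + k² + 3*k))
-139*(C(O)*(-6) + 0) = -139*((-12 + (-9/5)³ + 9*(-9/5)² + 16*(-9/5))*(-6) + 0) = -139*((-12 - 729/125 + 9*(81/25) - 144/5)*(-6) + 0) = -139*((-12 - 729/125 + 729/25 - 144/5)*(-6) + 0) = -139*(-2184/125*(-6) + 0) = -139*(13104/125 + 0) = -139*13104/125 = -1821456/125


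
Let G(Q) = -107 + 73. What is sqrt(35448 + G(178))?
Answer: sqrt(35414) ≈ 188.19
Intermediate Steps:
G(Q) = -34
sqrt(35448 + G(178)) = sqrt(35448 - 34) = sqrt(35414)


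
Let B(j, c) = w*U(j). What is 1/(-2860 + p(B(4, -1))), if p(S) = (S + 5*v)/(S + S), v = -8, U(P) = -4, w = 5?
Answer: -2/5717 ≈ -0.00034983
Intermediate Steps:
B(j, c) = -20 (B(j, c) = 5*(-4) = -20)
p(S) = (-40 + S)/(2*S) (p(S) = (S + 5*(-8))/(S + S) = (S - 40)/((2*S)) = (-40 + S)*(1/(2*S)) = (-40 + S)/(2*S))
1/(-2860 + p(B(4, -1))) = 1/(-2860 + (1/2)*(-40 - 20)/(-20)) = 1/(-2860 + (1/2)*(-1/20)*(-60)) = 1/(-2860 + 3/2) = 1/(-5717/2) = -2/5717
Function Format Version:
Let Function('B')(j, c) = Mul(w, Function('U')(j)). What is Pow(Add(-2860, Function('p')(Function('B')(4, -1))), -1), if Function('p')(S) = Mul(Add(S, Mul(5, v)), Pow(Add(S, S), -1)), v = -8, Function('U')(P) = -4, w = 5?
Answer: Rational(-2, 5717) ≈ -0.00034983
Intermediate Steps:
Function('B')(j, c) = -20 (Function('B')(j, c) = Mul(5, -4) = -20)
Function('p')(S) = Mul(Rational(1, 2), Pow(S, -1), Add(-40, S)) (Function('p')(S) = Mul(Add(S, Mul(5, -8)), Pow(Add(S, S), -1)) = Mul(Add(S, -40), Pow(Mul(2, S), -1)) = Mul(Add(-40, S), Mul(Rational(1, 2), Pow(S, -1))) = Mul(Rational(1, 2), Pow(S, -1), Add(-40, S)))
Pow(Add(-2860, Function('p')(Function('B')(4, -1))), -1) = Pow(Add(-2860, Mul(Rational(1, 2), Pow(-20, -1), Add(-40, -20))), -1) = Pow(Add(-2860, Mul(Rational(1, 2), Rational(-1, 20), -60)), -1) = Pow(Add(-2860, Rational(3, 2)), -1) = Pow(Rational(-5717, 2), -1) = Rational(-2, 5717)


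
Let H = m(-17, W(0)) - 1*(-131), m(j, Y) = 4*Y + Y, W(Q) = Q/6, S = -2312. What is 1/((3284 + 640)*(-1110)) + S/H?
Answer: -10070239811/570588840 ≈ -17.649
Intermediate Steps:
W(Q) = Q/6 (W(Q) = Q*(1/6) = Q/6)
m(j, Y) = 5*Y
H = 131 (H = 5*((1/6)*0) - 1*(-131) = 5*0 + 131 = 0 + 131 = 131)
1/((3284 + 640)*(-1110)) + S/H = 1/((3284 + 640)*(-1110)) - 2312/131 = -1/1110/3924 - 2312*1/131 = (1/3924)*(-1/1110) - 2312/131 = -1/4355640 - 2312/131 = -10070239811/570588840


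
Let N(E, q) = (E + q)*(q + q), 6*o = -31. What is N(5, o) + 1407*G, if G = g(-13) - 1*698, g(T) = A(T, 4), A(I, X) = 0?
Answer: -17677517/18 ≈ -9.8208e+5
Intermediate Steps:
o = -31/6 (o = (⅙)*(-31) = -31/6 ≈ -5.1667)
g(T) = 0
G = -698 (G = 0 - 1*698 = 0 - 698 = -698)
N(E, q) = 2*q*(E + q) (N(E, q) = (E + q)*(2*q) = 2*q*(E + q))
N(5, o) + 1407*G = 2*(-31/6)*(5 - 31/6) + 1407*(-698) = 2*(-31/6)*(-⅙) - 982086 = 31/18 - 982086 = -17677517/18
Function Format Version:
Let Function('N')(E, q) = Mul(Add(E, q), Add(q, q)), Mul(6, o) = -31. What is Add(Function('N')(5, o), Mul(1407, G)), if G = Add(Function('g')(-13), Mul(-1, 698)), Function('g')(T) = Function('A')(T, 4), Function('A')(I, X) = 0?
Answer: Rational(-17677517, 18) ≈ -9.8208e+5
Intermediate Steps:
o = Rational(-31, 6) (o = Mul(Rational(1, 6), -31) = Rational(-31, 6) ≈ -5.1667)
Function('g')(T) = 0
G = -698 (G = Add(0, Mul(-1, 698)) = Add(0, -698) = -698)
Function('N')(E, q) = Mul(2, q, Add(E, q)) (Function('N')(E, q) = Mul(Add(E, q), Mul(2, q)) = Mul(2, q, Add(E, q)))
Add(Function('N')(5, o), Mul(1407, G)) = Add(Mul(2, Rational(-31, 6), Add(5, Rational(-31, 6))), Mul(1407, -698)) = Add(Mul(2, Rational(-31, 6), Rational(-1, 6)), -982086) = Add(Rational(31, 18), -982086) = Rational(-17677517, 18)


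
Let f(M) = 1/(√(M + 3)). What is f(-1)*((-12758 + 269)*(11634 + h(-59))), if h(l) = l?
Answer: -144560175*√2/2 ≈ -1.0222e+8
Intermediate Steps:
f(M) = (3 + M)^(-½) (f(M) = 1/(√(3 + M)) = (3 + M)^(-½))
f(-1)*((-12758 + 269)*(11634 + h(-59))) = ((-12758 + 269)*(11634 - 59))/√(3 - 1) = (-12489*11575)/√2 = (√2/2)*(-144560175) = -144560175*√2/2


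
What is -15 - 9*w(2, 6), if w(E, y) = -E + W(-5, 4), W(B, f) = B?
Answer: 48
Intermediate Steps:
w(E, y) = -5 - E (w(E, y) = -E - 5 = -5 - E)
-15 - 9*w(2, 6) = -15 - 9*(-5 - 1*2) = -15 - 9*(-5 - 2) = -15 - 9*(-7) = -15 + 63 = 48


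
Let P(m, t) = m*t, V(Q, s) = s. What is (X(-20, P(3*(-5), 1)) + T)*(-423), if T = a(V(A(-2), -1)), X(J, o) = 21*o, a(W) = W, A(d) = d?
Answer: 133668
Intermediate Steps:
T = -1
(X(-20, P(3*(-5), 1)) + T)*(-423) = (21*((3*(-5))*1) - 1)*(-423) = (21*(-15*1) - 1)*(-423) = (21*(-15) - 1)*(-423) = (-315 - 1)*(-423) = -316*(-423) = 133668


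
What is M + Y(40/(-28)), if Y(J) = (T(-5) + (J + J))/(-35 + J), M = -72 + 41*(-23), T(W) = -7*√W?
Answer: -51761/51 + 49*I*√5/255 ≈ -1014.9 + 0.42968*I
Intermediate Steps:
M = -1015 (M = -72 - 943 = -1015)
Y(J) = (2*J - 7*I*√5)/(-35 + J) (Y(J) = (-7*I*√5 + (J + J))/(-35 + J) = (-7*I*√5 + 2*J)/(-35 + J) = (2*J - 7*I*√5)/(-35 + J))
M + Y(40/(-28)) = -1015 + (2*(40/(-28)) - 7*I*√5)/(-35 + 40/(-28)) = -1015 + (2*(40*(-1/28)) - 7*I*√5)/(-35 + 40*(-1/28)) = -1015 + (2*(-10/7) - 7*I*√5)/(-35 - 10/7) = -1015 + (-20/7 - 7*I*√5)/(-255/7) = -1015 - 7*(-20/7 - 7*I*√5)/255 = -1015 + (4/51 + 49*I*√5/255) = -51761/51 + 49*I*√5/255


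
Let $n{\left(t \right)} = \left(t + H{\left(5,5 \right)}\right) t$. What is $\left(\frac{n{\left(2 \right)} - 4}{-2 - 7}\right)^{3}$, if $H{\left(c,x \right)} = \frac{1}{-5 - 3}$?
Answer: $\frac{1}{46656} \approx 2.1433 \cdot 10^{-5}$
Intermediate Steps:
$H{\left(c,x \right)} = - \frac{1}{8}$ ($H{\left(c,x \right)} = \frac{1}{-8} = - \frac{1}{8}$)
$n{\left(t \right)} = t \left(- \frac{1}{8} + t\right)$ ($n{\left(t \right)} = \left(t - \frac{1}{8}\right) t = \left(- \frac{1}{8} + t\right) t = t \left(- \frac{1}{8} + t\right)$)
$\left(\frac{n{\left(2 \right)} - 4}{-2 - 7}\right)^{3} = \left(\frac{2 \left(- \frac{1}{8} + 2\right) - 4}{-2 - 7}\right)^{3} = \left(\frac{2 \cdot \frac{15}{8} - 4}{-9}\right)^{3} = \left(\left(\frac{15}{4} - 4\right) \left(- \frac{1}{9}\right)\right)^{3} = \left(\left(- \frac{1}{4}\right) \left(- \frac{1}{9}\right)\right)^{3} = \left(\frac{1}{36}\right)^{3} = \frac{1}{46656}$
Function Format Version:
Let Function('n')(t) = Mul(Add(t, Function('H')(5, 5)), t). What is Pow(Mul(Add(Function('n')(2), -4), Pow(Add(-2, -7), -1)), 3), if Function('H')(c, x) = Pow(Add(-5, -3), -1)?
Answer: Rational(1, 46656) ≈ 2.1433e-5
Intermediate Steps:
Function('H')(c, x) = Rational(-1, 8) (Function('H')(c, x) = Pow(-8, -1) = Rational(-1, 8))
Function('n')(t) = Mul(t, Add(Rational(-1, 8), t)) (Function('n')(t) = Mul(Add(t, Rational(-1, 8)), t) = Mul(Add(Rational(-1, 8), t), t) = Mul(t, Add(Rational(-1, 8), t)))
Pow(Mul(Add(Function('n')(2), -4), Pow(Add(-2, -7), -1)), 3) = Pow(Mul(Add(Mul(2, Add(Rational(-1, 8), 2)), -4), Pow(Add(-2, -7), -1)), 3) = Pow(Mul(Add(Mul(2, Rational(15, 8)), -4), Pow(-9, -1)), 3) = Pow(Mul(Add(Rational(15, 4), -4), Rational(-1, 9)), 3) = Pow(Mul(Rational(-1, 4), Rational(-1, 9)), 3) = Pow(Rational(1, 36), 3) = Rational(1, 46656)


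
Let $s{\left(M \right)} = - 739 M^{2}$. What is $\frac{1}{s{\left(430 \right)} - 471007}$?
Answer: $- \frac{1}{137112107} \approx -7.2933 \cdot 10^{-9}$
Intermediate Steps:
$\frac{1}{s{\left(430 \right)} - 471007} = \frac{1}{- 739 \cdot 430^{2} - 471007} = \frac{1}{\left(-739\right) 184900 - 471007} = \frac{1}{-136641100 - 471007} = \frac{1}{-137112107} = - \frac{1}{137112107}$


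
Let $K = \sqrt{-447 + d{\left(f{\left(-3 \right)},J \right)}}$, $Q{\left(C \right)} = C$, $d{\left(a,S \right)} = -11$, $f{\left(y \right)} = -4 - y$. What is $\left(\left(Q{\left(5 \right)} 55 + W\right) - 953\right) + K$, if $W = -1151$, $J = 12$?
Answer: $-1829 + i \sqrt{458} \approx -1829.0 + 21.401 i$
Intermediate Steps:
$K = i \sqrt{458}$ ($K = \sqrt{-447 - 11} = \sqrt{-458} = i \sqrt{458} \approx 21.401 i$)
$\left(\left(Q{\left(5 \right)} 55 + W\right) - 953\right) + K = \left(\left(5 \cdot 55 - 1151\right) - 953\right) + i \sqrt{458} = \left(\left(275 - 1151\right) - 953\right) + i \sqrt{458} = \left(-876 - 953\right) + i \sqrt{458} = -1829 + i \sqrt{458}$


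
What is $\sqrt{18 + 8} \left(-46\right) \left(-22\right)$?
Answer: $1012 \sqrt{26} \approx 5160.2$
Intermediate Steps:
$\sqrt{18 + 8} \left(-46\right) \left(-22\right) = \sqrt{26} \left(-46\right) \left(-22\right) = - 46 \sqrt{26} \left(-22\right) = 1012 \sqrt{26}$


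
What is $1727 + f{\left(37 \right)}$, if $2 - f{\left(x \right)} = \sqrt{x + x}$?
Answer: $1729 - \sqrt{74} \approx 1720.4$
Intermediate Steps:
$f{\left(x \right)} = 2 - \sqrt{2} \sqrt{x}$ ($f{\left(x \right)} = 2 - \sqrt{x + x} = 2 - \sqrt{2 x} = 2 - \sqrt{2} \sqrt{x}$)
$1727 + f{\left(37 \right)} = 1727 + \left(2 - \sqrt{2} \sqrt{37}\right) = 1727 + \left(2 - \sqrt{74}\right) = 1729 - \sqrt{74}$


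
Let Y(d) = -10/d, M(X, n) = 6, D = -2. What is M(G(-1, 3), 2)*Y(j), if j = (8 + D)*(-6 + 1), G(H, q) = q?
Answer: 2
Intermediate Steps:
j = -30 (j = (8 - 2)*(-6 + 1) = 6*(-5) = -30)
M(G(-1, 3), 2)*Y(j) = 6*(-10/(-30)) = 6*(-10*(-1/30)) = 6*(⅓) = 2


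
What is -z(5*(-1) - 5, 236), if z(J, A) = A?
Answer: -236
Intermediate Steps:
-z(5*(-1) - 5, 236) = -1*236 = -236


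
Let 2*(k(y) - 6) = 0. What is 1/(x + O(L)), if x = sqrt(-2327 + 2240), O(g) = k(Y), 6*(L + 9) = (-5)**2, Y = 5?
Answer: 2/41 - I*sqrt(87)/123 ≈ 0.048781 - 0.075832*I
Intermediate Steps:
L = -29/6 (L = -9 + (1/6)*(-5)**2 = -9 + (1/6)*25 = -9 + 25/6 = -29/6 ≈ -4.8333)
k(y) = 6 (k(y) = 6 + (1/2)*0 = 6 + 0 = 6)
O(g) = 6
x = I*sqrt(87) (x = sqrt(-87) = I*sqrt(87) ≈ 9.3274*I)
1/(x + O(L)) = 1/(I*sqrt(87) + 6) = 1/(6 + I*sqrt(87))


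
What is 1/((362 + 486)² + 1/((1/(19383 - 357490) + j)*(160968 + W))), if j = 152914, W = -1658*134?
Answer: 287665998686508/206861770319462618095 ≈ 1.3906e-6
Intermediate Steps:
W = -222172
1/((362 + 486)² + 1/((1/(19383 - 357490) + j)*(160968 + W))) = 1/((362 + 486)² + 1/((1/(19383 - 357490) + 152914)*(160968 - 222172))) = 1/(848² + 1/((1/(-338107) + 152914)*(-61204))) = 1/(719104 + 1/((-1/338107 + 152914)*(-61204))) = 1/(719104 + 1/((51701293797/338107)*(-61204))) = 1/(719104 + 1/(-287665998686508/30737)) = 1/(719104 - 30737/287665998686508) = 1/(206861770319462618095/287665998686508) = 287665998686508/206861770319462618095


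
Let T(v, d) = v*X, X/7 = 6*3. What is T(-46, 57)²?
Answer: 33593616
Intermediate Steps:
X = 126 (X = 7*(6*3) = 7*18 = 126)
T(v, d) = 126*v (T(v, d) = v*126 = 126*v)
T(-46, 57)² = (126*(-46))² = (-5796)² = 33593616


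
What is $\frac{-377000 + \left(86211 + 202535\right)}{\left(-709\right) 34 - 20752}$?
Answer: $\frac{44127}{22429} \approx 1.9674$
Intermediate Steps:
$\frac{-377000 + \left(86211 + 202535\right)}{\left(-709\right) 34 - 20752} = \frac{-377000 + 288746}{-24106 - 20752} = - \frac{88254}{-44858} = \left(-88254\right) \left(- \frac{1}{44858}\right) = \frac{44127}{22429}$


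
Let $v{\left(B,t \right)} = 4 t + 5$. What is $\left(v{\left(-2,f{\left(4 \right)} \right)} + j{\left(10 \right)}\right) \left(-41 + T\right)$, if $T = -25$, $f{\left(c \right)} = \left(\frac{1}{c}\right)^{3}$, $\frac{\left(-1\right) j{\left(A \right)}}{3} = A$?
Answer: $\frac{13167}{8} \approx 1645.9$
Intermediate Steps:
$j{\left(A \right)} = - 3 A$
$f{\left(c \right)} = \frac{1}{c^{3}}$
$v{\left(B,t \right)} = 5 + 4 t$
$\left(v{\left(-2,f{\left(4 \right)} \right)} + j{\left(10 \right)}\right) \left(-41 + T\right) = \left(\left(5 + \frac{4}{64}\right) - 30\right) \left(-41 - 25\right) = \left(\left(5 + 4 \cdot \frac{1}{64}\right) - 30\right) \left(-66\right) = \left(\left(5 + \frac{1}{16}\right) - 30\right) \left(-66\right) = \left(\frac{81}{16} - 30\right) \left(-66\right) = \left(- \frac{399}{16}\right) \left(-66\right) = \frac{13167}{8}$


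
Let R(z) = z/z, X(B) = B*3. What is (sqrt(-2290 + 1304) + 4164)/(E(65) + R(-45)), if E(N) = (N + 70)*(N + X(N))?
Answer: 4164/35101 + I*sqrt(986)/35101 ≈ 0.11863 + 0.00089458*I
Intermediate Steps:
X(B) = 3*B
R(z) = 1
E(N) = 4*N*(70 + N) (E(N) = (N + 70)*(N + 3*N) = (70 + N)*(4*N) = 4*N*(70 + N))
(sqrt(-2290 + 1304) + 4164)/(E(65) + R(-45)) = (sqrt(-2290 + 1304) + 4164)/(4*65*(70 + 65) + 1) = (sqrt(-986) + 4164)/(4*65*135 + 1) = (I*sqrt(986) + 4164)/(35100 + 1) = (4164 + I*sqrt(986))/35101 = (4164 + I*sqrt(986))*(1/35101) = 4164/35101 + I*sqrt(986)/35101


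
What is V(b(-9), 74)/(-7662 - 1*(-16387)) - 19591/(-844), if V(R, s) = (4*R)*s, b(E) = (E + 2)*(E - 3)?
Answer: 191916691/7363900 ≈ 26.062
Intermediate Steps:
b(E) = (-3 + E)*(2 + E) (b(E) = (2 + E)*(-3 + E) = (-3 + E)*(2 + E))
V(R, s) = 4*R*s
V(b(-9), 74)/(-7662 - 1*(-16387)) - 19591/(-844) = (4*(-6 + (-9)**2 - 1*(-9))*74)/(-7662 - 1*(-16387)) - 19591/(-844) = (4*(-6 + 81 + 9)*74)/(-7662 + 16387) - 19591*(-1/844) = (4*84*74)/8725 + 19591/844 = 24864*(1/8725) + 19591/844 = 24864/8725 + 19591/844 = 191916691/7363900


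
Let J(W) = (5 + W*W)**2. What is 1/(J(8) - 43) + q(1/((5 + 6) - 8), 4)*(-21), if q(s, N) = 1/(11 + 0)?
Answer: -99067/51898 ≈ -1.9089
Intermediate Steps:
J(W) = (5 + W**2)**2
q(s, N) = 1/11
1/(J(8) - 43) + q(1/((5 + 6) - 8), 4)*(-21) = 1/((5 + 8**2)**2 - 43) + (1/11)*(-21) = 1/((5 + 64)**2 - 43) - 21/11 = 1/(69**2 - 43) - 21/11 = 1/(4761 - 43) - 21/11 = 1/4718 - 21/11 = -99067/51898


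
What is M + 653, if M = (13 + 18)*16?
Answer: 1149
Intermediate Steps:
M = 496 (M = 31*16 = 496)
M + 653 = 496 + 653 = 1149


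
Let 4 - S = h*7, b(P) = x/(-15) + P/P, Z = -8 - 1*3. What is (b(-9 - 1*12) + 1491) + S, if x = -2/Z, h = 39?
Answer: 201793/165 ≈ 1223.0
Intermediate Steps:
Z = -11 (Z = -8 - 3 = -11)
x = 2/11 (x = -2/(-11) = -2*(-1/11) = 2/11 ≈ 0.18182)
b(P) = 163/165 (b(P) = (2/11)/(-15) + P/P = (2/11)*(-1/15) + 1 = -2/165 + 1 = 163/165)
S = -269 (S = 4 - 39*7 = 4 - 1*273 = 4 - 273 = -269)
(b(-9 - 1*12) + 1491) + S = (163/165 + 1491) - 269 = 246178/165 - 269 = 201793/165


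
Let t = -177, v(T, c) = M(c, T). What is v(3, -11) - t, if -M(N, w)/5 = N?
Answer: 232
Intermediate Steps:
M(N, w) = -5*N
v(T, c) = -5*c
v(3, -11) - t = -5*(-11) - 1*(-177) = 55 + 177 = 232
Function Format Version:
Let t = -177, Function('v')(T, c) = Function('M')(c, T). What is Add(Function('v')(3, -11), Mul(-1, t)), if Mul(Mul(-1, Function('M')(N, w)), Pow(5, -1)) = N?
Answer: 232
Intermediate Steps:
Function('M')(N, w) = Mul(-5, N)
Function('v')(T, c) = Mul(-5, c)
Add(Function('v')(3, -11), Mul(-1, t)) = Add(Mul(-5, -11), Mul(-1, -177)) = Add(55, 177) = 232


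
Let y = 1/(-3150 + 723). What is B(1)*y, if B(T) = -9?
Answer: 3/809 ≈ 0.0037083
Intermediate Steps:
y = -1/2427 (y = 1/(-2427) = -1/2427 ≈ -0.00041203)
B(1)*y = -9*(-1/2427) = 3/809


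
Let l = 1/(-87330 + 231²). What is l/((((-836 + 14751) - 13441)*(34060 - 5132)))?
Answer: -1/465778579968 ≈ -2.1469e-12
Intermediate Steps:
l = -1/33969 (l = 1/(-87330 + 53361) = 1/(-33969) = -1/33969 ≈ -2.9439e-5)
l/((((-836 + 14751) - 13441)*(34060 - 5132))) = -1/((34060 - 5132)*((-836 + 14751) - 13441))/33969 = -1/(28928*(13915 - 13441))/33969 = -1/(33969*(474*28928)) = -1/33969/13711872 = -1/33969*1/13711872 = -1/465778579968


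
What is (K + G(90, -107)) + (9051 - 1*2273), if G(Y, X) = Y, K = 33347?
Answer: 40215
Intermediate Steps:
(K + G(90, -107)) + (9051 - 1*2273) = (33347 + 90) + (9051 - 1*2273) = 33437 + (9051 - 2273) = 33437 + 6778 = 40215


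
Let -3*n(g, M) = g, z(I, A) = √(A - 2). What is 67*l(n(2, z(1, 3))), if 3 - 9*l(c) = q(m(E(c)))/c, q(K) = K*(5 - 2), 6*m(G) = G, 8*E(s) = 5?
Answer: 2479/96 ≈ 25.823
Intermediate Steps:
z(I, A) = √(-2 + A)
E(s) = 5/8 (E(s) = (⅛)*5 = 5/8)
m(G) = G/6
n(g, M) = -g/3
q(K) = 3*K (q(K) = K*3 = 3*K)
l(c) = ⅓ - 5/(144*c) (l(c) = ⅓ - 3*((⅙)*(5/8))/(9*c) = ⅓ - 3*(5/48)/(9*c) = ⅓ - 5/(144*c))
67*l(n(2, z(1, 3))) = 67*((-5 + 48*(-⅓*2))/(144*((-⅓*2)))) = 67*((-5 + 48*(-⅔))/(144*(-⅔))) = 67*((1/144)*(-3/2)*(-5 - 32)) = 67*((1/144)*(-3/2)*(-37)) = 67*(37/96) = 2479/96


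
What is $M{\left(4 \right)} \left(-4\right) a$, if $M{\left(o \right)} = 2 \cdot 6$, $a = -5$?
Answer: $240$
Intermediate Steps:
$M{\left(o \right)} = 12$
$M{\left(4 \right)} \left(-4\right) a = 12 \left(-4\right) \left(-5\right) = \left(-48\right) \left(-5\right) = 240$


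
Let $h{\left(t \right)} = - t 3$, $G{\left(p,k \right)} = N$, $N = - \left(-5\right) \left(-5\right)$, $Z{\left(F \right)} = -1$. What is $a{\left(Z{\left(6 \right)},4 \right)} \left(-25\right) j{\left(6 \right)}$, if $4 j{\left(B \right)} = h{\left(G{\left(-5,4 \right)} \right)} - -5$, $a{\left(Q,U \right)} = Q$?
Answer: $500$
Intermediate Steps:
$N = -25$ ($N = \left(-1\right) 25 = -25$)
$G{\left(p,k \right)} = -25$
$h{\left(t \right)} = - 3 t$
$j{\left(B \right)} = 20$ ($j{\left(B \right)} = \frac{\left(-3\right) \left(-25\right) - -5}{4} = \frac{75 + 5}{4} = \frac{1}{4} \cdot 80 = 20$)
$a{\left(Z{\left(6 \right)},4 \right)} \left(-25\right) j{\left(6 \right)} = \left(-1\right) \left(-25\right) 20 = 25 \cdot 20 = 500$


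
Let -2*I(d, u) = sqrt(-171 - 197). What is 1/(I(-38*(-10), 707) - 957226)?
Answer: I/(2*(sqrt(23) - 478613*I)) ≈ -1.0447e-6 + 1.0468e-11*I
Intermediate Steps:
I(d, u) = -2*I*sqrt(23) (I(d, u) = -sqrt(-171 - 197)/2 = -2*I*sqrt(23))
1/(I(-38*(-10), 707) - 957226) = 1/(-2*I*sqrt(23) - 957226) = 1/(-957226 - 2*I*sqrt(23))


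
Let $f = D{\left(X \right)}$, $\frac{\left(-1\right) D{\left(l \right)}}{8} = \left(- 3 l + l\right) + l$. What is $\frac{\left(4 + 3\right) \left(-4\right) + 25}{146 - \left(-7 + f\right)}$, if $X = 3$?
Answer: $- \frac{1}{43} \approx -0.023256$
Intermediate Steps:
$D{\left(l \right)} = 8 l$ ($D{\left(l \right)} = - 8 \left(\left(- 3 l + l\right) + l\right) = - 8 \left(- 2 l + l\right) = - 8 \left(- l\right) = 8 l$)
$f = 24$ ($f = 8 \cdot 3 = 24$)
$\frac{\left(4 + 3\right) \left(-4\right) + 25}{146 - \left(-7 + f\right)} = \frac{\left(4 + 3\right) \left(-4\right) + 25}{146 + \left(7 - 24\right)} = \frac{7 \left(-4\right) + 25}{146 + \left(7 - 24\right)} = \frac{-28 + 25}{146 - 17} = \frac{1}{129} \left(-3\right) = - \frac{1}{43}$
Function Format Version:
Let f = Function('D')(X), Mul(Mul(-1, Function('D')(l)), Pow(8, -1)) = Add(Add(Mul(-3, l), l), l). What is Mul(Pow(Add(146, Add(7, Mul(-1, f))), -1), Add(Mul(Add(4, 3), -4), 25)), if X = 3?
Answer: Rational(-1, 43) ≈ -0.023256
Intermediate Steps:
Function('D')(l) = Mul(8, l) (Function('D')(l) = Mul(-8, Add(Add(Mul(-3, l), l), l)) = Mul(-8, Add(Mul(-2, l), l)) = Mul(-8, Mul(-1, l)) = Mul(8, l))
f = 24 (f = Mul(8, 3) = 24)
Mul(Pow(Add(146, Add(7, Mul(-1, f))), -1), Add(Mul(Add(4, 3), -4), 25)) = Mul(Pow(Add(146, Add(7, Mul(-1, 24))), -1), Add(Mul(Add(4, 3), -4), 25)) = Mul(Pow(Add(146, Add(7, -24)), -1), Add(Mul(7, -4), 25)) = Mul(Pow(Add(146, -17), -1), Add(-28, 25)) = Mul(Pow(129, -1), -3) = Mul(Rational(1, 129), -3) = Rational(-1, 43)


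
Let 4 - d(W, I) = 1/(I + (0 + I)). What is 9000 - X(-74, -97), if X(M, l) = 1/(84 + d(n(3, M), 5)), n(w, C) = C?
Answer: 7910990/879 ≈ 9000.0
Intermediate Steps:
d(W, I) = 4 - 1/(2*I) (d(W, I) = 4 - 1/(I + (0 + I)) = 4 - 1/(I + I) = 4 - 1/(2*I))
X(M, l) = 10/879 (X(M, l) = 1/(84 + (4 - ½/5)) = 1/(84 + (4 - ½*⅕)) = 1/(84 + (4 - ⅒)) = 1/(84 + 39/10) = 1/(879/10) = 10/879)
9000 - X(-74, -97) = 9000 - 1*10/879 = 9000 - 10/879 = 7910990/879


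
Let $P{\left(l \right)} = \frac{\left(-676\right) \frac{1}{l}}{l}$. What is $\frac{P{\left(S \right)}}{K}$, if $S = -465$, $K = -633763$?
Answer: $\frac{52}{10541184975} \approx 4.933 \cdot 10^{-9}$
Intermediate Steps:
$P{\left(l \right)} = - \frac{676}{l^{2}}$
$\frac{P{\left(S \right)}}{K} = \frac{\left(-676\right) \frac{1}{216225}}{-633763} = \left(-676\right) \frac{1}{216225} \left(- \frac{1}{633763}\right) = \left(- \frac{676}{216225}\right) \left(- \frac{1}{633763}\right) = \frac{52}{10541184975}$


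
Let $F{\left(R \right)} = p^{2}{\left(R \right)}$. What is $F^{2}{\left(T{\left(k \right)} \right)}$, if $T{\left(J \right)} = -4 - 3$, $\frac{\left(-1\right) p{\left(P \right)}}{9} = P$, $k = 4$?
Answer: $15752961$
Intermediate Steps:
$p{\left(P \right)} = - 9 P$
$T{\left(J \right)} = -7$ ($T{\left(J \right)} = -4 - 3 = -7$)
$F{\left(R \right)} = 81 R^{2}$ ($F{\left(R \right)} = \left(- 9 R\right)^{2} = 81 R^{2}$)
$F^{2}{\left(T{\left(k \right)} \right)} = \left(81 \left(-7\right)^{2}\right)^{2} = \left(81 \cdot 49\right)^{2} = 3969^{2} = 15752961$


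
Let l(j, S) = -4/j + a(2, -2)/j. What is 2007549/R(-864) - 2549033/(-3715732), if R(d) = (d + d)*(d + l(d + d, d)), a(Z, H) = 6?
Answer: 5632602517835/2773782790804 ≈ 2.0307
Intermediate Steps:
l(j, S) = 2/j (l(j, S) = -4/j + 6/j = 2/j)
R(d) = 2*d*(d + 1/d) (R(d) = (d + d)*(d + 2/(d + d)) = (2*d)*(d + 2/((2*d))) = (2*d)*(d + 2*(1/(2*d))) = (2*d)*(d + 1/d) = 2*d*(d + 1/d))
2007549/R(-864) - 2549033/(-3715732) = 2007549/(2 + 2*(-864)²) - 2549033/(-3715732) = 2007549/(2 + 2*746496) - 2549033*(-1/3715732) = 2007549/(2 + 1492992) + 2549033/3715732 = 2007549/1492994 + 2549033/3715732 = 5632602517835/2773782790804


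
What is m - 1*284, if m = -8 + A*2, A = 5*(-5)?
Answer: -342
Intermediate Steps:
A = -25
m = -58 (m = -8 - 25*2 = -8 - 50 = -58)
m - 1*284 = -58 - 1*284 = -58 - 284 = -342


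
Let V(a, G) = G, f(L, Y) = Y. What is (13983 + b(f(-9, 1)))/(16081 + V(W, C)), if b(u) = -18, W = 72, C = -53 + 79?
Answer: 665/767 ≈ 0.86701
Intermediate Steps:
C = 26
(13983 + b(f(-9, 1)))/(16081 + V(W, C)) = (13983 - 18)/(16081 + 26) = 13965/16107 = 13965*(1/16107) = 665/767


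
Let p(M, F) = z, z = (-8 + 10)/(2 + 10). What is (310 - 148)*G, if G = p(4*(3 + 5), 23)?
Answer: 27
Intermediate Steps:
z = 1/6 (z = 2/12 = 2*(1/12) = 1/6 ≈ 0.16667)
p(M, F) = 1/6
G = 1/6 ≈ 0.16667
(310 - 148)*G = (310 - 148)*(1/6) = 162*(1/6) = 27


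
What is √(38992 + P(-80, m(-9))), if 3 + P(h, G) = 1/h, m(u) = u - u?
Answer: √15595595/20 ≈ 197.46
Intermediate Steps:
m(u) = 0
P(h, G) = -3 + 1/h
√(38992 + P(-80, m(-9))) = √(38992 + (-3 + 1/(-80))) = √(38992 + (-3 - 1/80)) = √(38992 - 241/80) = √(3119119/80) = √15595595/20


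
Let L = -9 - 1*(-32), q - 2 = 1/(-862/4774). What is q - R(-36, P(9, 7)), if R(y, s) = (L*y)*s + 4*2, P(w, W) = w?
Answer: 3206839/431 ≈ 7440.5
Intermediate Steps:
q = -1525/431 (q = 2 + 1/(-862/4774) = 2 + 1/(-862*1/4774) = 2 + 1/(-431/2387) = 2 - 2387/431 = -1525/431 ≈ -3.5383)
L = 23 (L = -9 + 32 = 23)
R(y, s) = 8 + 23*s*y (R(y, s) = (23*y)*s + 4*2 = 23*s*y + 8 = 8 + 23*s*y)
q - R(-36, P(9, 7)) = -1525/431 - (8 + 23*9*(-36)) = -1525/431 - (8 - 7452) = -1525/431 - 1*(-7444) = -1525/431 + 7444 = 3206839/431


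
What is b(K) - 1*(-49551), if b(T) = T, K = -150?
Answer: 49401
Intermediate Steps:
b(K) - 1*(-49551) = -150 - 1*(-49551) = -150 + 49551 = 49401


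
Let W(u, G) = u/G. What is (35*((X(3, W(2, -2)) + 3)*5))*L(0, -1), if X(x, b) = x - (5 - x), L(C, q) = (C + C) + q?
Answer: -700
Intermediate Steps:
L(C, q) = q + 2*C (L(C, q) = 2*C + q = q + 2*C)
X(x, b) = -5 + 2*x (X(x, b) = x + (-5 + x) = -5 + 2*x)
(35*((X(3, W(2, -2)) + 3)*5))*L(0, -1) = (35*(((-5 + 2*3) + 3)*5))*(-1 + 2*0) = (35*(((-5 + 6) + 3)*5))*(-1 + 0) = (35*((1 + 3)*5))*(-1) = (35*(4*5))*(-1) = (35*20)*(-1) = 700*(-1) = -700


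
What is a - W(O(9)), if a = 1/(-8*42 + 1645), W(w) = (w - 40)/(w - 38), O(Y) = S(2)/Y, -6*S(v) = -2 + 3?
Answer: -2826696/2687377 ≈ -1.0518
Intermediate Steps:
S(v) = -⅙ (S(v) = -(-2 + 3)/6 = -⅙*1 = -⅙)
O(Y) = -1/(6*Y)
W(w) = (-40 + w)/(-38 + w)
a = 1/1309 (a = 1/(-336 + 1645) = 1/1309 ≈ 0.00076394)
a - W(O(9)) = 1/1309 - (-40 - ⅙/9)/(-38 - ⅙/9) = 1/1309 - (-40 - ⅙*⅑)/(-38 - ⅙*⅑) = 1/1309 - (-40 - 1/54)/(-38 - 1/54) = 1/1309 - (-2161)/((-2053/54)*54) = 1/1309 - (-54)*(-2161)/(2053*54) = 1/1309 - 1*2161/2053 = 1/1309 - 2161/2053 = -2826696/2687377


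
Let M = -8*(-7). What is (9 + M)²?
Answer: 4225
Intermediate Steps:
M = 56
(9 + M)² = (9 + 56)² = 65² = 4225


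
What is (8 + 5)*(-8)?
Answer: -104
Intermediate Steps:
(8 + 5)*(-8) = 13*(-8) = -104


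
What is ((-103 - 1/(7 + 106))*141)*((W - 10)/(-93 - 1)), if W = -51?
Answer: -1065060/113 ≈ -9425.3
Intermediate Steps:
((-103 - 1/(7 + 106))*141)*((W - 10)/(-93 - 1)) = ((-103 - 1/(7 + 106))*141)*((-51 - 10)/(-93 - 1)) = ((-103 - 1/113)*141)*(-61/(-94)) = ((-103 - 1*1/113)*141)*(-61*(-1/94)) = ((-103 - 1/113)*141)*(61/94) = -11640/113*141*(61/94) = -1641240/113*61/94 = -1065060/113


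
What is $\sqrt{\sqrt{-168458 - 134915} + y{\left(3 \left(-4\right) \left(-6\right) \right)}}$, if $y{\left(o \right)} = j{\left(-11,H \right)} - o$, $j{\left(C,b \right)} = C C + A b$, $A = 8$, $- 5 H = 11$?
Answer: $\frac{\sqrt{785 + 25 i \sqrt{303373}}}{5} \approx 17.075 + 16.129 i$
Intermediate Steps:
$H = - \frac{11}{5}$ ($H = \left(- \frac{1}{5}\right) 11 = - \frac{11}{5} \approx -2.2$)
$j{\left(C,b \right)} = C^{2} + 8 b$ ($j{\left(C,b \right)} = C C + 8 b = C^{2} + 8 b$)
$y{\left(o \right)} = \frac{517}{5} - o$ ($y{\left(o \right)} = \left(\left(-11\right)^{2} + 8 \left(- \frac{11}{5}\right)\right) - o = \left(121 - \frac{88}{5}\right) - o = \frac{517}{5} - o$)
$\sqrt{\sqrt{-168458 - 134915} + y{\left(3 \left(-4\right) \left(-6\right) \right)}} = \sqrt{\sqrt{-168458 - 134915} + \left(\frac{517}{5} - 3 \left(-4\right) \left(-6\right)\right)} = \sqrt{\sqrt{-303373} + \left(\frac{517}{5} - \left(-12\right) \left(-6\right)\right)} = \sqrt{i \sqrt{303373} + \left(\frac{517}{5} - 72\right)} = \sqrt{i \sqrt{303373} + \frac{157}{5}} = \sqrt{\frac{157}{5} + i \sqrt{303373}}$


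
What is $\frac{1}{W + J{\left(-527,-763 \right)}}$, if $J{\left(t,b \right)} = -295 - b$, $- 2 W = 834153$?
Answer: $- \frac{2}{833217} \approx -2.4003 \cdot 10^{-6}$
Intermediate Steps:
$W = - \frac{834153}{2}$ ($W = \left(- \frac{1}{2}\right) 834153 = - \frac{834153}{2} \approx -4.1708 \cdot 10^{5}$)
$\frac{1}{W + J{\left(-527,-763 \right)}} = \frac{1}{- \frac{834153}{2} - -468} = \frac{1}{- \frac{834153}{2} + \left(-295 + 763\right)} = \frac{1}{- \frac{834153}{2} + 468} = \frac{1}{- \frac{833217}{2}} = - \frac{2}{833217}$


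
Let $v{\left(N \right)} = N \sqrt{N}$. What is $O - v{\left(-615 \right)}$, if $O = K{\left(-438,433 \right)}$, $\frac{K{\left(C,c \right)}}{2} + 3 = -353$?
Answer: $-712 + 615 i \sqrt{615} \approx -712.0 + 15252.0 i$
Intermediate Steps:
$K{\left(C,c \right)} = -712$ ($K{\left(C,c \right)} = -6 + 2 \left(-353\right) = -6 - 706 = -712$)
$O = -712$
$v{\left(N \right)} = N^{\frac{3}{2}}$
$O - v{\left(-615 \right)} = -712 - \left(-615\right)^{\frac{3}{2}} = -712 - - 615 i \sqrt{615} = -712 + 615 i \sqrt{615}$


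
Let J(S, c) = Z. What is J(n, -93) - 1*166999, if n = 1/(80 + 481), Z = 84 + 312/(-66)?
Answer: -1836117/11 ≈ -1.6692e+5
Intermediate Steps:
Z = 872/11 (Z = 84 + 312*(-1/66) = 84 - 52/11 = 872/11 ≈ 79.273)
n = 1/561 ≈ 0.0017825
J(S, c) = 872/11
J(n, -93) - 1*166999 = 872/11 - 1*166999 = 872/11 - 166999 = -1836117/11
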